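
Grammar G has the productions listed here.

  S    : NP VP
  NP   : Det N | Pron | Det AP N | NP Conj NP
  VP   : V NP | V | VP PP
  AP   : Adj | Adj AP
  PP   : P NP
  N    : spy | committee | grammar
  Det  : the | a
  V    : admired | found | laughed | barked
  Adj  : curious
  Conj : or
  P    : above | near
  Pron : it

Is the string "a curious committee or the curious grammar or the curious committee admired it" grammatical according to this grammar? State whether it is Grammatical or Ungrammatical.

Grammatical

S
  NP
    NP
      Det: a
      AP
        Adj: curious
      N: committee
    Conj: or
    NP
      NP
        Det: the
        AP
          Adj: curious
        N: grammar
      Conj: or
      NP
        Det: the
        AP
          Adj: curious
        N: committee
  VP
    V: admired
    NP
      Pron: it
The bracketing above is licensed at every node by one of the given productions, with S at the root.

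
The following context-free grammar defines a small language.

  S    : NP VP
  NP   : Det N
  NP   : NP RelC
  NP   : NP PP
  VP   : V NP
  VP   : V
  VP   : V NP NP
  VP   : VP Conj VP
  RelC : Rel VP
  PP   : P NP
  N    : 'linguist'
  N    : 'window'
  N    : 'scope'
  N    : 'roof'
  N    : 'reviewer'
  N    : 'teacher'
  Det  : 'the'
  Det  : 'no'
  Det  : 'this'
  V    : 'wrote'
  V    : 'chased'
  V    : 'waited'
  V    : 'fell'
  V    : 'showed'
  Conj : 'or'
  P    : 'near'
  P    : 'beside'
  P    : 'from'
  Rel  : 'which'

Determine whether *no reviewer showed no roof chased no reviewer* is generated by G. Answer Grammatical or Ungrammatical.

For S → NP VP, the only prefix that parses as NP is 'no reviewer', but the remainder 'showed no roof chased no reviewer' is not a VP under these rules.

Ungrammatical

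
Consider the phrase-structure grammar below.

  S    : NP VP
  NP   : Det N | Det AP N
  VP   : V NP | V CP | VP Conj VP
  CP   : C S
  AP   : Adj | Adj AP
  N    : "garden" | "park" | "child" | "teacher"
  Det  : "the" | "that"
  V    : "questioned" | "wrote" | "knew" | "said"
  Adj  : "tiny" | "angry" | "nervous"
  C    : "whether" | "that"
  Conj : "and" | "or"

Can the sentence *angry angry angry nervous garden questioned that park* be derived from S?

For S → NP VP, no prefix of the string parses as an NP.

Ungrammatical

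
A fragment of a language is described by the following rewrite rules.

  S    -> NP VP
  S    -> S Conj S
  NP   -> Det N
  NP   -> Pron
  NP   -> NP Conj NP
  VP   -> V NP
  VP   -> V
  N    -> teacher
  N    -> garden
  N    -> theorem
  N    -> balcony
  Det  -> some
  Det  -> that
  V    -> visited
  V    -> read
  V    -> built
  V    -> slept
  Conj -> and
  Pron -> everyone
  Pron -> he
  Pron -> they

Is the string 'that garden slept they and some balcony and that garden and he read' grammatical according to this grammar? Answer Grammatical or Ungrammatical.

Grammatical

S
  S
    NP
      Det: that
      N: garden
    VP
      V: slept
      NP
        Pron: they
  Conj: and
  S
    NP
      NP
        Det: some
        N: balcony
      Conj: and
      NP
        NP
          Det: that
          N: garden
        Conj: and
        NP
          Pron: he
    VP
      V: read
The bracketing above is licensed at every node by one of the given productions, with S at the root.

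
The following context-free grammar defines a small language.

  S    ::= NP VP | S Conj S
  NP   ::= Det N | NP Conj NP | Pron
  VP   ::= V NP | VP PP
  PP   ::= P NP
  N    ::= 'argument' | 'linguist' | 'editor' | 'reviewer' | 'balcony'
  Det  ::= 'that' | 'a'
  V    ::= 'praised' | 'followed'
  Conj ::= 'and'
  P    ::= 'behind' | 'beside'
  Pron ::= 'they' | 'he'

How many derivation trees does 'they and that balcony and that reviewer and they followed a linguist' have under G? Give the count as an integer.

5

Two of the 5 distinct bracketings:
[S [NP [NP [Pron they]] [Conj and] [NP [NP [Det that] [N balcony]] [Conj and] [NP [NP [Det that] [N reviewer]] [Conj and] [NP [Pron they]]]]] [VP [V followed] [NP [Det a] [N linguist]]]]
[S [NP [NP [Pron they]] [Conj and] [NP [NP [NP [Det that] [N balcony]] [Conj and] [NP [Det that] [N reviewer]]] [Conj and] [NP [Pron they]]]] [VP [V followed] [NP [Det a] [N linguist]]]]
The trees differ in how a recursive rule is bracketed over the same span.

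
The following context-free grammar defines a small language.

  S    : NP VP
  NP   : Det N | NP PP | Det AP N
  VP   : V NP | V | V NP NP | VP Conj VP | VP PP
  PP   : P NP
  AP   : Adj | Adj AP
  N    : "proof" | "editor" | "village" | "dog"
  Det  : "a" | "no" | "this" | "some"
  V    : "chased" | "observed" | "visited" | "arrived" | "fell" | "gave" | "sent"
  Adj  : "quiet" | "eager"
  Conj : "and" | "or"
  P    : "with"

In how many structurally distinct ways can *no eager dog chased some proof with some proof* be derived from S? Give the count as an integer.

2

The two bracketings:
[S [NP [Det no] [AP [Adj eager]] [N dog]] [VP [V chased] [NP [NP [Det some] [N proof]] [PP [P with] [NP [Det some] [N proof]]]]]]
[S [NP [Det no] [AP [Adj eager]] [N dog]] [VP [VP [V chased] [NP [Det some] [N proof]]] [PP [P with] [NP [Det some] [N proof]]]]]
The difference turns on whether NP → NP PP is used at the relevant span, versus an alternative expansion of NP.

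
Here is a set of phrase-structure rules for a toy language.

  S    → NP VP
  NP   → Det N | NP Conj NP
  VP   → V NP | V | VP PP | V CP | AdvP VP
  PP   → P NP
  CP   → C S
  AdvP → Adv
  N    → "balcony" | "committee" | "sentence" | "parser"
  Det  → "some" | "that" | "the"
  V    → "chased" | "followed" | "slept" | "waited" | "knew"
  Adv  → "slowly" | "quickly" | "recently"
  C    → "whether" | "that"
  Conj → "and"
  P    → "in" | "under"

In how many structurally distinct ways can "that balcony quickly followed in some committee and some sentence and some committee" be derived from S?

Two of the 4 distinct bracketings:
[S [NP [Det that] [N balcony]] [VP [VP [AdvP [Adv quickly]] [VP [V followed]]] [PP [P in] [NP [NP [Det some] [N committee]] [Conj and] [NP [NP [Det some] [N sentence]] [Conj and] [NP [Det some] [N committee]]]]]]]
[S [NP [Det that] [N balcony]] [VP [VP [AdvP [Adv quickly]] [VP [V followed]]] [PP [P in] [NP [NP [NP [Det some] [N committee]] [Conj and] [NP [Det some] [N sentence]]] [Conj and] [NP [Det some] [N committee]]]]]]
The trees differ in how a recursive rule is bracketed over the same span.

4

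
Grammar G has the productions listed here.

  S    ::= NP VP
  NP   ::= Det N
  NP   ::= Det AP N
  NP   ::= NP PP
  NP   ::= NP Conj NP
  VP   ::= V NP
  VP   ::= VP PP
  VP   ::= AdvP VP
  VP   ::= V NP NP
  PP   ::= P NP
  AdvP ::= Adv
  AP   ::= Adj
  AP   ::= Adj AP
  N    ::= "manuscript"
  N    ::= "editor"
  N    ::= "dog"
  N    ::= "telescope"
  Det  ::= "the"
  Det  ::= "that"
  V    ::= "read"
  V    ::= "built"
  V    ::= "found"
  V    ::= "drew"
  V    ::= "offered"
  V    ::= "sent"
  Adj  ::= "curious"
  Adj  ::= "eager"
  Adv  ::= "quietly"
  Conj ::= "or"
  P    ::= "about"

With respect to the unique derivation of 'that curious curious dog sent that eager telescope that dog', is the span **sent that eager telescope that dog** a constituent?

Yes

[S [NP [Det that] [AP [Adj curious] [AP [Adj curious]]] [N dog]] [VP [V sent] [NP [Det that] [AP [Adj eager]] [N telescope]] [NP [Det that] [N dog]]]]
The words 'sent that eager telescope that dog' are exhaustively dominated by a single VP node (built by VP → V NP NP), so they form a constituent.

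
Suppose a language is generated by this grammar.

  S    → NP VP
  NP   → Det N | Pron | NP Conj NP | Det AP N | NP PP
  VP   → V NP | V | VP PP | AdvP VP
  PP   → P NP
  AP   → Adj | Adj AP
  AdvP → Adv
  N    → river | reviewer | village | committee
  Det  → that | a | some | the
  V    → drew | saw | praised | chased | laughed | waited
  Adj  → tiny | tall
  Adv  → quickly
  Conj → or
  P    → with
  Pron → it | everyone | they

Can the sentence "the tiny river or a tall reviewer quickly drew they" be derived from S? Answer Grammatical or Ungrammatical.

S
  NP
    NP
      Det: the
      AP
        Adj: tiny
      N: river
    Conj: or
    NP
      Det: a
      AP
        Adj: tall
      N: reviewer
  VP
    AdvP
      Adv: quickly
    VP
      V: drew
      NP
        Pron: they
Each bracket corresponds to one application of a listed rule, so the string is derivable from S.

Grammatical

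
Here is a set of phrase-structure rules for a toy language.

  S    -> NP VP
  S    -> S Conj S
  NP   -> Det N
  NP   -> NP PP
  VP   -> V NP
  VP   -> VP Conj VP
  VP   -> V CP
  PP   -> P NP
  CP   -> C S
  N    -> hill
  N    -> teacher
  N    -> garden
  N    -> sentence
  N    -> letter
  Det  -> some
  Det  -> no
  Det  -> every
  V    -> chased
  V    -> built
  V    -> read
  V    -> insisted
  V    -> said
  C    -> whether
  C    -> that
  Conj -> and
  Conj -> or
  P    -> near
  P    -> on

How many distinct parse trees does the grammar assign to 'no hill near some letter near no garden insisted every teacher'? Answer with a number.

2

The two bracketings:
[S [NP [NP [Det no] [N hill]] [PP [P near] [NP [NP [Det some] [N letter]] [PP [P near] [NP [Det no] [N garden]]]]]] [VP [V insisted] [NP [Det every] [N teacher]]]]
[S [NP [NP [NP [Det no] [N hill]] [PP [P near] [NP [Det some] [N letter]]]] [PP [P near] [NP [Det no] [N garden]]]] [VP [V insisted] [NP [Det every] [N teacher]]]]
The trees differ in how a recursive rule is bracketed over the same span.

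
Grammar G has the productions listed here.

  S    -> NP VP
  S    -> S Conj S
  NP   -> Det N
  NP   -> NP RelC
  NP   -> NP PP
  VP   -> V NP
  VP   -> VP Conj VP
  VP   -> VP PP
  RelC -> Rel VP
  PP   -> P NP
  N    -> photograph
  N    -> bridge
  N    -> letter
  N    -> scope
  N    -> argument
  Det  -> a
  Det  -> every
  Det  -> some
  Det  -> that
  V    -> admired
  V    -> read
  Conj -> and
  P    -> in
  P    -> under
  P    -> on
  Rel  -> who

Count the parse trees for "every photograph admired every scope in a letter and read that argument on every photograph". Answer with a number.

Two of the 6 distinct bracketings:
[S [NP [Det every] [N photograph]] [VP [VP [V admired] [NP [NP [Det every] [N scope]] [PP [P in] [NP [Det a] [N letter]]]]] [Conj and] [VP [V read] [NP [NP [Det that] [N argument]] [PP [P on] [NP [Det every] [N photograph]]]]]]]
[S [NP [Det every] [N photograph]] [VP [VP [V admired] [NP [NP [Det every] [N scope]] [PP [P in] [NP [Det a] [N letter]]]]] [Conj and] [VP [VP [V read] [NP [Det that] [N argument]]] [PP [P on] [NP [Det every] [N photograph]]]]]]
The difference turns on whether VP → VP PP is used at the relevant span, versus an alternative expansion of VP.

6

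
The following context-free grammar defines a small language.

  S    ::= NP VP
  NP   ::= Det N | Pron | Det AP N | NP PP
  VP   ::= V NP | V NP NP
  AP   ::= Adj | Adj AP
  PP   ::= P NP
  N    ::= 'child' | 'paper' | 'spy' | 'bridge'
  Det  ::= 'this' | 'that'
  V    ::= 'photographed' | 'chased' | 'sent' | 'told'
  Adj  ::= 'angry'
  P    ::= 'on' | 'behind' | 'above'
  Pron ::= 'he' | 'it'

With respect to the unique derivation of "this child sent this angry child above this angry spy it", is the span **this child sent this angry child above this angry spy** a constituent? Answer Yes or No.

No

[S [NP [Det this] [N child]] [VP [V sent] [NP [NP [Det this] [AP [Adj angry]] [N child]] [PP [P above] [NP [Det this] [AP [Adj angry]] [N spy]]]] [NP [Pron it]]]]
The smallest constituent containing 'this child sent this angry child above this angry spy' is the S spanning 'this child sent this angry child above this angry spy it'; no single node in the tree dominates exactly the given words.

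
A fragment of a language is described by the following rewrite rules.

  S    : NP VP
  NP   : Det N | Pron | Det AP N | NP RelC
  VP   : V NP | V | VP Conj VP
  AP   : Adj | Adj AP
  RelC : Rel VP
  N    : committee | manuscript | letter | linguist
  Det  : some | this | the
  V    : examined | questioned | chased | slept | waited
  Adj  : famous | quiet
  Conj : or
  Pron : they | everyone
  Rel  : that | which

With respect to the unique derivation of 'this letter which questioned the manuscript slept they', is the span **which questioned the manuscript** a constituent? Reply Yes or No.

Yes

[S [NP [NP [Det this] [N letter]] [RelC [Rel which] [VP [V questioned] [NP [Det the] [N manuscript]]]]] [VP [V slept] [NP [Pron they]]]]
The words 'which questioned the manuscript' are exhaustively dominated by a single RelC node (built by RelC → Rel VP), so they form a constituent.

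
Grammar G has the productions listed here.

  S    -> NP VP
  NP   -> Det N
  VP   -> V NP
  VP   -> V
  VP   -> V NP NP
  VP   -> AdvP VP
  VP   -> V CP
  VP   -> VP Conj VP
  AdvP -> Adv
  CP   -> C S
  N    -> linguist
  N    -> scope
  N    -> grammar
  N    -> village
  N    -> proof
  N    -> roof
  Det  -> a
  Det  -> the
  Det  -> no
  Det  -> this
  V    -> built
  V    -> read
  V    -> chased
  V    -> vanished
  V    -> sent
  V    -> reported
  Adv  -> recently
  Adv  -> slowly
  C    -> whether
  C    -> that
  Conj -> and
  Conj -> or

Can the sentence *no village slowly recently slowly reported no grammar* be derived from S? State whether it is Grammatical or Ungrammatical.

Grammatical

[S [NP [Det no] [N village]] [VP [AdvP [Adv slowly]] [VP [AdvP [Adv recently]] [VP [AdvP [Adv slowly]] [VP [V reported] [NP [Det no] [N grammar]]]]]]]
Each bracket corresponds to one application of a listed rule, so the string is derivable from S.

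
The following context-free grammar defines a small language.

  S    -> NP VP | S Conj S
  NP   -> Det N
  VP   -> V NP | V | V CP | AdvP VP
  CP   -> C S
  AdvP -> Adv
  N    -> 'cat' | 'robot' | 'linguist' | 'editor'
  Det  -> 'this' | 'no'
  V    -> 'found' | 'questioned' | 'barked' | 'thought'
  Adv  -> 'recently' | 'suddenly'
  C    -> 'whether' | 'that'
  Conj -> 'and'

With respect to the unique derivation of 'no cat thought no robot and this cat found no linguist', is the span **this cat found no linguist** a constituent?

[S [S [NP [Det no] [N cat]] [VP [V thought] [NP [Det no] [N robot]]]] [Conj and] [S [NP [Det this] [N cat]] [VP [V found] [NP [Det no] [N linguist]]]]]
The words 'this cat found no linguist' are exhaustively dominated by a single S node (built by S → NP VP), so they form a constituent.

Yes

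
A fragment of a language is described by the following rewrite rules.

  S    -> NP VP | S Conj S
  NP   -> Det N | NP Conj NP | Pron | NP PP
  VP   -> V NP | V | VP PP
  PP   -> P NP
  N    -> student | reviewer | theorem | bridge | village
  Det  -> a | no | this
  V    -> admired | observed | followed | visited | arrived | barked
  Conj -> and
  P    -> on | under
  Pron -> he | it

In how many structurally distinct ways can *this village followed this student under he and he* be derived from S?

3

Two of the 3 distinct bracketings:
[S [NP [Det this] [N village]] [VP [V followed] [NP [NP [NP [Det this] [N student]] [PP [P under] [NP [Pron he]]]] [Conj and] [NP [Pron he]]]]]
[S [NP [Det this] [N village]] [VP [V followed] [NP [NP [Det this] [N student]] [PP [P under] [NP [NP [Pron he]] [Conj and] [NP [Pron he]]]]]]]
The trees differ in how a recursive rule is bracketed over the same span.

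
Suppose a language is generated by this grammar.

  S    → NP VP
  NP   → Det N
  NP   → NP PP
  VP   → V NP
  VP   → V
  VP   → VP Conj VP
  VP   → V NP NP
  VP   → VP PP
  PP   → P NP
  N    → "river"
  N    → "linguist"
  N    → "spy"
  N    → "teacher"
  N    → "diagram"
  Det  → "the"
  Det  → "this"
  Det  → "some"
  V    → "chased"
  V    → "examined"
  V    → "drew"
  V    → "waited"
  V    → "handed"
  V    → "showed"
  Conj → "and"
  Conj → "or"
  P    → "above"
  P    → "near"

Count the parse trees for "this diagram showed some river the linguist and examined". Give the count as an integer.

1

[S [NP [Det this] [N diagram]] [VP [VP [V showed] [NP [Det some] [N river]] [NP [Det the] [N linguist]]] [Conj and] [VP [V examined]]]]
No rule offers an alternative attachment or grouping for any span, so this is the only derivation.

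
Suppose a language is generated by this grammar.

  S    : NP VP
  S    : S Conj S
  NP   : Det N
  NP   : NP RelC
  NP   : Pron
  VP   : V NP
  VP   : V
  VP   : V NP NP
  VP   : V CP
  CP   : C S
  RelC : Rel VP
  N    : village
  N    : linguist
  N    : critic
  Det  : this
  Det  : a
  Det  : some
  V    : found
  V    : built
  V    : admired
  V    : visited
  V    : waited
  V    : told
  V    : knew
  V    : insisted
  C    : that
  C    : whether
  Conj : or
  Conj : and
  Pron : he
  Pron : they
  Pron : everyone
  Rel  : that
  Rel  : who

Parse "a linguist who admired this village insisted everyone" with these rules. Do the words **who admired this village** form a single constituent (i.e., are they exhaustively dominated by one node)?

Yes

[S [NP [NP [Det a] [N linguist]] [RelC [Rel who] [VP [V admired] [NP [Det this] [N village]]]]] [VP [V insisted] [NP [Pron everyone]]]]
The words 'who admired this village' are exhaustively dominated by a single RelC node (built by RelC → Rel VP), so they form a constituent.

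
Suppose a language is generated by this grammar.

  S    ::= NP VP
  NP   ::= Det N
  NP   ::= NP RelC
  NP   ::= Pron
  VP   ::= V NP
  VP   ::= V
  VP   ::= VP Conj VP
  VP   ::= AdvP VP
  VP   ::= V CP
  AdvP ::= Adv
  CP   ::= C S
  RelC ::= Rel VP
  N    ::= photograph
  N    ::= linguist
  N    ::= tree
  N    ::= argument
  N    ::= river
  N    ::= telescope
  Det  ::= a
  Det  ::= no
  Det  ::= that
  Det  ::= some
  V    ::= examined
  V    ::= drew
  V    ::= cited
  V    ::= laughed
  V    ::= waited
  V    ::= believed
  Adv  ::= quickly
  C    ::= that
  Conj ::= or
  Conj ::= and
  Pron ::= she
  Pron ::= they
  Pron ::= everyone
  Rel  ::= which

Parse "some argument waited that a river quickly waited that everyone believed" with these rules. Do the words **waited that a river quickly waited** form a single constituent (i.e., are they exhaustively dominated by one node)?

No

[S [NP [Det some] [N argument]] [VP [V waited] [CP [C that] [S [NP [Det a] [N river]] [VP [AdvP [Adv quickly]] [VP [V waited] [CP [C that] [S [NP [Pron everyone]] [VP [V believed]]]]]]]]]]
The smallest constituent containing 'waited that a river quickly waited' is the VP spanning 'waited that a river quickly waited that everyone believed'; no single node in the tree dominates exactly the given words.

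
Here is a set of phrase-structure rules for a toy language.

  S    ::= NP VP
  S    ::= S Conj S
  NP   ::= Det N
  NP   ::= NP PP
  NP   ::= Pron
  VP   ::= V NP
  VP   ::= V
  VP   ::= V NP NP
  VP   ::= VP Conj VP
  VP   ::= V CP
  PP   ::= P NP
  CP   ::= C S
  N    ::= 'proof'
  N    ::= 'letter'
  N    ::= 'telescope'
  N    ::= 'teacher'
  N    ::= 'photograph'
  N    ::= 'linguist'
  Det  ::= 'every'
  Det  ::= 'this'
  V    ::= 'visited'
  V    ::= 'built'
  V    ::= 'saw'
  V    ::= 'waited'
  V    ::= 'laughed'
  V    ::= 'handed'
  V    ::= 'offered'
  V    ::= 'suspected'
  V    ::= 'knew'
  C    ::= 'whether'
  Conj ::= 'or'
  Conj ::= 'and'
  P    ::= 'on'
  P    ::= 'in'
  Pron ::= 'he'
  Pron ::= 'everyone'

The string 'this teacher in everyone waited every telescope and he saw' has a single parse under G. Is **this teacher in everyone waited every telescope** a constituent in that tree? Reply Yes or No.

Yes

[S [S [NP [NP [Det this] [N teacher]] [PP [P in] [NP [Pron everyone]]]] [VP [V waited] [NP [Det every] [N telescope]]]] [Conj and] [S [NP [Pron he]] [VP [V saw]]]]
The words 'this teacher in everyone waited every telescope' are exhaustively dominated by a single S node (built by S → NP VP), so they form a constituent.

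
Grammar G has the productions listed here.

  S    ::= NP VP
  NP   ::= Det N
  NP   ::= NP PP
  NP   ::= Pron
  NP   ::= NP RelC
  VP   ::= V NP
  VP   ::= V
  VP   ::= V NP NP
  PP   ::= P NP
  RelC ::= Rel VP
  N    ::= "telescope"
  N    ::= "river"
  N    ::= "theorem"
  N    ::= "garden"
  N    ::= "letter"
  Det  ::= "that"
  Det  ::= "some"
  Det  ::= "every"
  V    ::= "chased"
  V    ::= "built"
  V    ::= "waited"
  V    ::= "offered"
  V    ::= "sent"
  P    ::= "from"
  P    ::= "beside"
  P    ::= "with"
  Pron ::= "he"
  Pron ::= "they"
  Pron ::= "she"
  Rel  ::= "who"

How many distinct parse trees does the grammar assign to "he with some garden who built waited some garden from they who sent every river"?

Two of the 8 distinct bracketings:
[S [NP [NP [Pron he]] [PP [P with] [NP [NP [Det some] [N garden]] [RelC [Rel who] [VP [V built]]]]]] [VP [V waited] [NP [NP [Det some] [N garden]] [PP [P from] [NP [NP [Pron they]] [RelC [Rel who] [VP [V sent] [NP [Det every] [N river]]]]]]]]]
[S [NP [NP [Pron he]] [PP [P with] [NP [NP [Det some] [N garden]] [RelC [Rel who] [VP [V built]]]]]] [VP [V waited] [NP [NP [NP [Det some] [N garden]] [PP [P from] [NP [Pron they]]]] [RelC [Rel who] [VP [V sent] [NP [Det every] [N river]]]]]]]
The trees differ in how a recursive rule is bracketed over the same span.

8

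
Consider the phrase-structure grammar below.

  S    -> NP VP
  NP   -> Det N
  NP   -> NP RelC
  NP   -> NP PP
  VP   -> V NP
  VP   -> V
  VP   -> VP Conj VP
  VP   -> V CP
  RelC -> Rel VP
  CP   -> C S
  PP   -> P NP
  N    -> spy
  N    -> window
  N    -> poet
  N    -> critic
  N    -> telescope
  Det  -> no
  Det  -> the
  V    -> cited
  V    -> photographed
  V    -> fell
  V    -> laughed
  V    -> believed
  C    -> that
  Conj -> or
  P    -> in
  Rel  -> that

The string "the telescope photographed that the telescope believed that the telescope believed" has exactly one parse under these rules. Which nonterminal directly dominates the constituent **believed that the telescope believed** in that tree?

[S [NP [Det the] [N telescope]] [VP [V photographed] [CP [C that] [S [NP [Det the] [N telescope]] [VP [V believed] [CP [C that] [S [NP [Det the] [N telescope]] [VP [V believed]]]]]]]]]
The span 'believed that the telescope believed' is the VP node built by VP → V CP.
Its mother is the S built by S → NP VP.

S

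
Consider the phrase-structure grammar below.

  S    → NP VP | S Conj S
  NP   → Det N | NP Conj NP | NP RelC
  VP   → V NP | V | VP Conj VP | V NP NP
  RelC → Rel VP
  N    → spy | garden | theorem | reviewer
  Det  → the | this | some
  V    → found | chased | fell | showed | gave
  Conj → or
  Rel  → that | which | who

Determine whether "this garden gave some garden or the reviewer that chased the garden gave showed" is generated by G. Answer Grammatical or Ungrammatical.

For S → NP VP, the only prefix that parses as NP is 'this garden', but the remainder 'gave some garden or the reviewer that chased the garden gave showed' is not a VP under these rules. The alternative S rule S → S Conj S likewise has no satisfying split.

Ungrammatical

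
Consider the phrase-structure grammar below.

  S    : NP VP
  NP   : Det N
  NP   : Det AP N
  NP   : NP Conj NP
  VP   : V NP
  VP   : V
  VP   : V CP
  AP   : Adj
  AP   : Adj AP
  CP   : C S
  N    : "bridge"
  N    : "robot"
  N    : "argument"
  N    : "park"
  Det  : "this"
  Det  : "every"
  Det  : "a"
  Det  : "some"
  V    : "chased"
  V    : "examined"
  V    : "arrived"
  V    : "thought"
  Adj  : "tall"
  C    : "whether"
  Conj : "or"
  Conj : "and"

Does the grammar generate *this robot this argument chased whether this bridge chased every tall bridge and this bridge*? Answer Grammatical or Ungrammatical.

An N word can never sit immediately before a Det word in any string this grammar generates, so the substring 'robot this' rules out a derivation.

Ungrammatical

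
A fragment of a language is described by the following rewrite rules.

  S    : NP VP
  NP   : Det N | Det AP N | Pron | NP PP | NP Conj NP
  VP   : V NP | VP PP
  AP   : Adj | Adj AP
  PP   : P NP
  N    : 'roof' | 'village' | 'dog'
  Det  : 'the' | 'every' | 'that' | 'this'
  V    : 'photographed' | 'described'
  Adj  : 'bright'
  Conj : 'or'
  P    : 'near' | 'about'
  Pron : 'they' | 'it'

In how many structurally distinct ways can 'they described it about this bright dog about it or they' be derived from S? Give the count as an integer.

9

Two of the 9 distinct bracketings:
[S [NP [Pron they]] [VP [V described] [NP [NP [Pron it]] [PP [P about] [NP [NP [Det this] [AP [Adj bright]] [N dog]] [PP [P about] [NP [NP [Pron it]] [Conj or] [NP [Pron they]]]]]]]]]
[S [NP [Pron they]] [VP [V described] [NP [NP [Pron it]] [PP [P about] [NP [NP [NP [Det this] [AP [Adj bright]] [N dog]] [PP [P about] [NP [Pron it]]]] [Conj or] [NP [Pron they]]]]]]]
The trees differ in how a recursive rule is bracketed over the same span.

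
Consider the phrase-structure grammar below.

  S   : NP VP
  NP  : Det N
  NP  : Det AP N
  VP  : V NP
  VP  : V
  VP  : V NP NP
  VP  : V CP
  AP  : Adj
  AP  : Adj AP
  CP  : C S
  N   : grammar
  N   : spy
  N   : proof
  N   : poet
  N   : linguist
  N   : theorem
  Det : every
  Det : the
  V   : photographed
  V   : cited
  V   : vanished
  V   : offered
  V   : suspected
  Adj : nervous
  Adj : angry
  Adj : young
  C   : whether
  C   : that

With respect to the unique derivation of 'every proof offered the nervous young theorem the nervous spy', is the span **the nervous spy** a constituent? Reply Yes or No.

Yes

[S [NP [Det every] [N proof]] [VP [V offered] [NP [Det the] [AP [Adj nervous] [AP [Adj young]]] [N theorem]] [NP [Det the] [AP [Adj nervous]] [N spy]]]]
The words 'the nervous spy' are exhaustively dominated by a single NP node (built by NP → Det AP N), so they form a constituent.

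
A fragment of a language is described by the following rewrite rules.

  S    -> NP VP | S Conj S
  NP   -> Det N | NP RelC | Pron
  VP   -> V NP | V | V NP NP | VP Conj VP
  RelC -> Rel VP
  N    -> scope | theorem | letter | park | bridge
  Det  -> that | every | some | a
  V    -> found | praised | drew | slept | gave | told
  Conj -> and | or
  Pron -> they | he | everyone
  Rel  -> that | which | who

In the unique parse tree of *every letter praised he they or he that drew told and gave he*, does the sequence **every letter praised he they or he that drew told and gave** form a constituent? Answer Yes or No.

No

[S [S [NP [Det every] [N letter]] [VP [V praised] [NP [Pron he]] [NP [Pron they]]]] [Conj or] [S [NP [NP [Pron he]] [RelC [Rel that] [VP [V drew]]]] [VP [VP [V told]] [Conj and] [VP [V gave] [NP [Pron he]]]]]]
The smallest constituent containing 'every letter praised he they or he that drew told and gave' is the S spanning 'every letter praised he they or he that drew told and gave he'; no single node in the tree dominates exactly the given words.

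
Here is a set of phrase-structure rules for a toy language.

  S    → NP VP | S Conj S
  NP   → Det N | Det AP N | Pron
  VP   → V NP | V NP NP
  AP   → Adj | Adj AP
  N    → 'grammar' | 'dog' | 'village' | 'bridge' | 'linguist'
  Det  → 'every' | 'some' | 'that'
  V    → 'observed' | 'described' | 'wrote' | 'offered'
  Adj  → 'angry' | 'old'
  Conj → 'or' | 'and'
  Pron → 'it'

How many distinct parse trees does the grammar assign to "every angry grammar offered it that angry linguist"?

[S [NP [Det every] [AP [Adj angry]] [N grammar]] [VP [V offered] [NP [Pron it]] [NP [Det that] [AP [Adj angry]] [N linguist]]]]
No rule offers an alternative attachment or grouping for any span, so this is the only derivation.

1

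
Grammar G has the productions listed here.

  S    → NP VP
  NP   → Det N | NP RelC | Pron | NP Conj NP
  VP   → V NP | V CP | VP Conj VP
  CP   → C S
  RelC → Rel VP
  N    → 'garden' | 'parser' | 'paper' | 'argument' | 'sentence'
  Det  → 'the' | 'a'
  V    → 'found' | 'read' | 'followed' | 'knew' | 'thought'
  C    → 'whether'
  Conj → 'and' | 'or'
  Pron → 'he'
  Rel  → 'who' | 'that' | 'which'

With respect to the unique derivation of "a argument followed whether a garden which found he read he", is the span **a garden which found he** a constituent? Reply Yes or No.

Yes

[S [NP [Det a] [N argument]] [VP [V followed] [CP [C whether] [S [NP [NP [Det a] [N garden]] [RelC [Rel which] [VP [V found] [NP [Pron he]]]]] [VP [V read] [NP [Pron he]]]]]]]
The words 'a garden which found he' are exhaustively dominated by a single NP node (built by NP → NP RelC), so they form a constituent.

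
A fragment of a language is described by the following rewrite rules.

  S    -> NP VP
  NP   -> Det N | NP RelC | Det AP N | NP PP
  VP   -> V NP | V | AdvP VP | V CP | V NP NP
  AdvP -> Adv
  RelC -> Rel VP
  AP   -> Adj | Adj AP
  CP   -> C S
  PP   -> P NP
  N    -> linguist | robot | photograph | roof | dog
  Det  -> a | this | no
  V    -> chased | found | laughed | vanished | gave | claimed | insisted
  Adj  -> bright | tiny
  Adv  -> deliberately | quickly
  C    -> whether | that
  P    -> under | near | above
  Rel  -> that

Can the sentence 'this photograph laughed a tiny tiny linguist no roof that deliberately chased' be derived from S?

S
  NP
    Det: this
    N: photograph
  VP
    V: laughed
    NP
      Det: a
      AP
        Adj: tiny
        AP
          Adj: tiny
      N: linguist
    NP
      NP
        Det: no
        N: roof
      RelC
        Rel: that
        VP
          AdvP
            Adv: deliberately
          VP
            V: chased
Each bracket corresponds to one application of a listed rule, so the string is derivable from S.

Grammatical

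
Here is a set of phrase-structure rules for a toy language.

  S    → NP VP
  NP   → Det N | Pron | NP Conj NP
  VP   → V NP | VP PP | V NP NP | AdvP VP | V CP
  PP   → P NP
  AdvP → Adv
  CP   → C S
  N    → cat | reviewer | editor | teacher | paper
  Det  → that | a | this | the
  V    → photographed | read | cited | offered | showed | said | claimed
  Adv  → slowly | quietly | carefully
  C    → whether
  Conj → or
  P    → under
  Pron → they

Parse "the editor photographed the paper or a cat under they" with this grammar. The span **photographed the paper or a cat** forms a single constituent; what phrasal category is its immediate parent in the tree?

VP

[S [NP [Det the] [N editor]] [VP [VP [V photographed] [NP [NP [Det the] [N paper]] [Conj or] [NP [Det a] [N cat]]]] [PP [P under] [NP [Pron they]]]]]
The span 'photographed the paper or a cat' is the VP node built by VP → V NP.
Its mother is the VP built by VP → VP PP.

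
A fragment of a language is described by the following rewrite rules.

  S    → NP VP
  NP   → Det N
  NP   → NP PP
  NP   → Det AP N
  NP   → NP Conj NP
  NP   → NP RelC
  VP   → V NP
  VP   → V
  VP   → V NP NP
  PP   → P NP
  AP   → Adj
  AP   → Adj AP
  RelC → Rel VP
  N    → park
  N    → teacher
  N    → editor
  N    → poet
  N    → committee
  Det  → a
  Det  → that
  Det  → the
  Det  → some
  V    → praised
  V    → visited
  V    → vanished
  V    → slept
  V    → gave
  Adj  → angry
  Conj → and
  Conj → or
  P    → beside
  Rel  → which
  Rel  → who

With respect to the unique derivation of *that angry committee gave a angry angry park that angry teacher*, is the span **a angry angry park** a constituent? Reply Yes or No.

Yes

[S [NP [Det that] [AP [Adj angry]] [N committee]] [VP [V gave] [NP [Det a] [AP [Adj angry] [AP [Adj angry]]] [N park]] [NP [Det that] [AP [Adj angry]] [N teacher]]]]
The words 'a angry angry park' are exhaustively dominated by a single NP node (built by NP → Det AP N), so they form a constituent.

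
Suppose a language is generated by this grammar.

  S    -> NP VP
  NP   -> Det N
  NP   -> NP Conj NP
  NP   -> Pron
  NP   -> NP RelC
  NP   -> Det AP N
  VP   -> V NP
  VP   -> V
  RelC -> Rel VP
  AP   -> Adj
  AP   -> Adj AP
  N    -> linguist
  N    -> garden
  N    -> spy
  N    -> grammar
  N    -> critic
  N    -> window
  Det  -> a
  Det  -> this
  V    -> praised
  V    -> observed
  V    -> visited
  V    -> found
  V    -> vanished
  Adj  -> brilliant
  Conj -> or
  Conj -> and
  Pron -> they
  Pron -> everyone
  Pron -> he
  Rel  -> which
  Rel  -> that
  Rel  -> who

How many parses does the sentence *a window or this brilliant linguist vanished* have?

[S [NP [NP [Det a] [N window]] [Conj or] [NP [Det this] [AP [Adj brilliant]] [N linguist]]] [VP [V vanished]]]
No rule offers an alternative attachment or grouping for any span, so this is the only derivation.

1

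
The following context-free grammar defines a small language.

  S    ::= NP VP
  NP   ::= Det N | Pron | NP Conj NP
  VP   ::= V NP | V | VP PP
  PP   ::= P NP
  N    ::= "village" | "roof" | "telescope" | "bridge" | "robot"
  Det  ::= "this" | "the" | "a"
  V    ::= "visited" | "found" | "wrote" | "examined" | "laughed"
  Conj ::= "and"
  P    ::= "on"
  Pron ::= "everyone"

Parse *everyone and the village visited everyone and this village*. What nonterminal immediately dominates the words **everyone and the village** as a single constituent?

[S [NP [NP [Pron everyone]] [Conj and] [NP [Det the] [N village]]] [VP [V visited] [NP [NP [Pron everyone]] [Conj and] [NP [Det this] [N village]]]]]
The span 'everyone and the village' is the NP node built by NP → NP Conj NP.

NP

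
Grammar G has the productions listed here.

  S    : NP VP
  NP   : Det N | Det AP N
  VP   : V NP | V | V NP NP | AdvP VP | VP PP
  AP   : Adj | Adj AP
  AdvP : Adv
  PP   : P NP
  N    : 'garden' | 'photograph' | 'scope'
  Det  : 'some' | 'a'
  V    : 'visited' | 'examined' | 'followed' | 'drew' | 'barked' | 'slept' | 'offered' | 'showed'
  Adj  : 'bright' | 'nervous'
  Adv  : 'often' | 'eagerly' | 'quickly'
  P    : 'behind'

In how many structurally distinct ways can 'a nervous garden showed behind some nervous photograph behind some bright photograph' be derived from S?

[S [NP [Det a] [AP [Adj nervous]] [N garden]] [VP [VP [VP [V showed]] [PP [P behind] [NP [Det some] [AP [Adj nervous]] [N photograph]]]] [PP [P behind] [NP [Det some] [AP [Adj bright]] [N photograph]]]]]
No rule offers an alternative attachment or grouping for any span, so this is the only derivation.

1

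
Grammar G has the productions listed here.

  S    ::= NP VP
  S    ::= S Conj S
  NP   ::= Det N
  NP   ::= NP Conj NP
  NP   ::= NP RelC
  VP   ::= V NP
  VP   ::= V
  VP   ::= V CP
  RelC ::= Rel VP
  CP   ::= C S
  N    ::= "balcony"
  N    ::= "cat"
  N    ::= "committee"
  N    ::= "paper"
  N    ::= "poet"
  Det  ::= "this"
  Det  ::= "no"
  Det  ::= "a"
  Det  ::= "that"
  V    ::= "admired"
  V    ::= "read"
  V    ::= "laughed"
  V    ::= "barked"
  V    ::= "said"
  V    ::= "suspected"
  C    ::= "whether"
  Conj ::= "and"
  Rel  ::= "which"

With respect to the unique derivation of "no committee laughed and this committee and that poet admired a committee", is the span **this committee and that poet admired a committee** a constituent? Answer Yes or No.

Yes

[S [S [NP [Det no] [N committee]] [VP [V laughed]]] [Conj and] [S [NP [NP [Det this] [N committee]] [Conj and] [NP [Det that] [N poet]]] [VP [V admired] [NP [Det a] [N committee]]]]]
The words 'this committee and that poet admired a committee' are exhaustively dominated by a single S node (built by S → NP VP), so they form a constituent.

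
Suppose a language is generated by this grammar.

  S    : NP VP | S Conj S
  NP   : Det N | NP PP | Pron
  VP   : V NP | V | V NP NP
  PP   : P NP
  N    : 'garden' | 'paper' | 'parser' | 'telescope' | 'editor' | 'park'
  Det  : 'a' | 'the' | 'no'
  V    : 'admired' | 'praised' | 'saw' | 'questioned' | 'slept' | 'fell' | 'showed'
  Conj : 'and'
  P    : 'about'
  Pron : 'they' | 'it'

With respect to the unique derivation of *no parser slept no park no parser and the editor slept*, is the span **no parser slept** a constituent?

[S [S [NP [Det no] [N parser]] [VP [V slept] [NP [Det no] [N park]] [NP [Det no] [N parser]]]] [Conj and] [S [NP [Det the] [N editor]] [VP [V slept]]]]
The smallest constituent containing 'no parser slept' is the S spanning 'no parser slept no park no parser'; no single node in the tree dominates exactly the given words.

No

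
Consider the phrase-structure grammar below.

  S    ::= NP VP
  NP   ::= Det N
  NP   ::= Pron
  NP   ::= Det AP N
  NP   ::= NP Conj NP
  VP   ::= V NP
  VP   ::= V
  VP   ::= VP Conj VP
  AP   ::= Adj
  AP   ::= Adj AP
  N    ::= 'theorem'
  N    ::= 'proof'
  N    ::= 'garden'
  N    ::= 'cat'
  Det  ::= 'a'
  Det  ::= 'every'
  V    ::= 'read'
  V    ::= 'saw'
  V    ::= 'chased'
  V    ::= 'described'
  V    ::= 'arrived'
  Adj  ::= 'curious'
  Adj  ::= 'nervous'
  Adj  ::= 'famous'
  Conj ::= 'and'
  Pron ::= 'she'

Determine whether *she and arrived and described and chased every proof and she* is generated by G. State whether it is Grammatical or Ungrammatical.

Ungrammatical

For S → NP VP, the only prefix that parses as NP is 'she', but the remainder 'and arrived and described and chased every proof and she' is not a VP under these rules.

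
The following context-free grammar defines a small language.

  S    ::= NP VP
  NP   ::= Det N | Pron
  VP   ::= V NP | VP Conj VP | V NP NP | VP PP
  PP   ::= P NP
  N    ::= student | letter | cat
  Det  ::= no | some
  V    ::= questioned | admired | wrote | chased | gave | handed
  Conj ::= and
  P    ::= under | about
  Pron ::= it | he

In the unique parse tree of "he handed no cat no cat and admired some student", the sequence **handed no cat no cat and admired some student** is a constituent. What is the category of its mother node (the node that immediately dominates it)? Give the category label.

S

[S [NP [Pron he]] [VP [VP [V handed] [NP [Det no] [N cat]] [NP [Det no] [N cat]]] [Conj and] [VP [V admired] [NP [Det some] [N student]]]]]
The span 'handed no cat no cat and admired some student' is the VP node built by VP → VP Conj VP.
Its mother is the S built by S → NP VP.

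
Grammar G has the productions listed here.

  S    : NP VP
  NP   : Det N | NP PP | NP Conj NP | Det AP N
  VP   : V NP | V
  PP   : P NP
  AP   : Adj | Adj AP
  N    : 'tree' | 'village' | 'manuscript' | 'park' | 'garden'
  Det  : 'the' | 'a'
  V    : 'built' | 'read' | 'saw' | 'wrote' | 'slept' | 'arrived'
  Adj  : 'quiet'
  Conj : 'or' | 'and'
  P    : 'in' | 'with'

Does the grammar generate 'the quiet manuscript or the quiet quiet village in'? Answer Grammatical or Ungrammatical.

Ungrammatical

For S → NP VP, every NP-prefix leaves a non-VP remainder: after 'the quiet manuscript' the remainder is not a VP; after 'the quiet manuscript or the quiet quiet village' the remainder is not a VP.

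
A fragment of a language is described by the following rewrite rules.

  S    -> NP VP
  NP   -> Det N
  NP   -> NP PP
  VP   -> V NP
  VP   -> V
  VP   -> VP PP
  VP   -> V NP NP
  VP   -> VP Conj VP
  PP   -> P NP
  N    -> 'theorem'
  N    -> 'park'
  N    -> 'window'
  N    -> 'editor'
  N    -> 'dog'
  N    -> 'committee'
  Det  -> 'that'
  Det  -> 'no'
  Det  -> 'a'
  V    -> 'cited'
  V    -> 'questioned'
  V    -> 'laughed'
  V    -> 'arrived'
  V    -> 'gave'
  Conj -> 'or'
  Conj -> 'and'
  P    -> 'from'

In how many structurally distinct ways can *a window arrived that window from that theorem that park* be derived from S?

1

[S [NP [Det a] [N window]] [VP [V arrived] [NP [NP [Det that] [N window]] [PP [P from] [NP [Det that] [N theorem]]]] [NP [Det that] [N park]]]]
No rule offers an alternative attachment or grouping for any span, so this is the only derivation.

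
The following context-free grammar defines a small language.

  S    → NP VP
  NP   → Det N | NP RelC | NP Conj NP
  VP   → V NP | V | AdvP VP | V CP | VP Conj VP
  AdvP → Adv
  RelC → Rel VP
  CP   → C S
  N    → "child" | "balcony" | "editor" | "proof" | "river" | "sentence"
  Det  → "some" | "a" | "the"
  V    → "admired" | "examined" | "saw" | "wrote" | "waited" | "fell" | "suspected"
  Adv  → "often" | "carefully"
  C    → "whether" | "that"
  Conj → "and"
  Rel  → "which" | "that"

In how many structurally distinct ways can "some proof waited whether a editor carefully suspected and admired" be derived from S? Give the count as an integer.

Two of the 3 distinct bracketings:
[S [NP [Det some] [N proof]] [VP [V waited] [CP [C whether] [S [NP [Det a] [N editor]] [VP [AdvP [Adv carefully]] [VP [VP [V suspected]] [Conj and] [VP [V admired]]]]]]]]
[S [NP [Det some] [N proof]] [VP [V waited] [CP [C whether] [S [NP [Det a] [N editor]] [VP [VP [AdvP [Adv carefully]] [VP [V suspected]]] [Conj and] [VP [V admired]]]]]]]
The trees differ in how a recursive rule is bracketed over the same span.

3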